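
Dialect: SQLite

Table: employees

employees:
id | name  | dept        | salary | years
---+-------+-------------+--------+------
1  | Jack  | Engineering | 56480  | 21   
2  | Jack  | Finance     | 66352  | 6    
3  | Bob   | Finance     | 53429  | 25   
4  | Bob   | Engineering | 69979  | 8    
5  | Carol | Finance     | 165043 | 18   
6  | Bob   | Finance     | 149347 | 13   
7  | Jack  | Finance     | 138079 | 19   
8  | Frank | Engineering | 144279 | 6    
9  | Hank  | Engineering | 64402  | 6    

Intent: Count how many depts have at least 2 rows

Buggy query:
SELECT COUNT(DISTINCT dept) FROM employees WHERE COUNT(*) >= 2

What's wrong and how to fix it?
Bug: COUNT(*) cannot appear in WHERE; the per-group count doesn't exist yet

Fix: Group first with HAVING COUNT(*) >= 2, then COUNT the resulting groups

Corrected query:
SELECT COUNT(*) FROM (SELECT dept FROM employees GROUP BY dept HAVING COUNT(*) >= 2)

Result:
COUNT(*)
--------
2       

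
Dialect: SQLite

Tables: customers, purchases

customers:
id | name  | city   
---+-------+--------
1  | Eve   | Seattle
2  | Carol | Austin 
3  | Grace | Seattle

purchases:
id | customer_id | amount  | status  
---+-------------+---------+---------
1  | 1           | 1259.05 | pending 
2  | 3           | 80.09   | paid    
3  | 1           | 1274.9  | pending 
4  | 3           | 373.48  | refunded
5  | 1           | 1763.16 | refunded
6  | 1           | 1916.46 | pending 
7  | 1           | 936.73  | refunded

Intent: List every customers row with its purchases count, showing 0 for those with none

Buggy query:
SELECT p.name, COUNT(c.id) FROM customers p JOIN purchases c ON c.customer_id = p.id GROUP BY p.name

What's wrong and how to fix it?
Bug: INNER JOIN drops customers rows that have no matching purchases rows

Fix: Use LEFT JOIN so parents without children still appear (COUNT(c.id) gives 0)

Corrected query:
SELECT p.name, COUNT(c.id) FROM customers p LEFT JOIN purchases c ON c.customer_id = p.id GROUP BY p.name

Result:
name  | COUNT(c.id)
------+------------
Carol | 0          
Eve   | 5          
Grace | 2          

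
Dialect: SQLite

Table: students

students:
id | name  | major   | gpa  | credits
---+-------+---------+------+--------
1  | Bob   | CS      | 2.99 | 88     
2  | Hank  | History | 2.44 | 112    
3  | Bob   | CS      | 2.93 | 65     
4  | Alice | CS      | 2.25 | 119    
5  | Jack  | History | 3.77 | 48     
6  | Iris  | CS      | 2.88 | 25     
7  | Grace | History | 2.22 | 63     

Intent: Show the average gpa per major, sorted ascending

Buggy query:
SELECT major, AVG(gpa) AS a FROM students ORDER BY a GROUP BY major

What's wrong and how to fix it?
Bug: ORDER BY appears before GROUP BY; SQL clause order requires GROUP BY first

Fix: Move ORDER BY to the end, after GROUP BY

Corrected query:
SELECT major, AVG(gpa) AS a FROM students GROUP BY major ORDER BY a

Result:
major   | a     
--------+-------
CS      | 2.7625
History | 2.81  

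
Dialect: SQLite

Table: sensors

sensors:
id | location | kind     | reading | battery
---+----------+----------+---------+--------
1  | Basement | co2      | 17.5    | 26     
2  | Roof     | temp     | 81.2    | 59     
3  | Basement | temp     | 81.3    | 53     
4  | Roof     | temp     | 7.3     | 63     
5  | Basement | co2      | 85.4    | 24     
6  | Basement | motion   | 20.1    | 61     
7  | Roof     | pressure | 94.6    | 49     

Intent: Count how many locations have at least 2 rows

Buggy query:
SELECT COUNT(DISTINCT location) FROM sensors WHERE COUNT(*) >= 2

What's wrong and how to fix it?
Bug: COUNT(*) cannot appear in WHERE; the per-group count doesn't exist yet

Fix: Use a subquery that GROUPs and filters with HAVING, then count its rows

Corrected query:
SELECT COUNT(*) FROM (SELECT location FROM sensors GROUP BY location HAVING COUNT(*) >= 2)

Result:
COUNT(*)
--------
2       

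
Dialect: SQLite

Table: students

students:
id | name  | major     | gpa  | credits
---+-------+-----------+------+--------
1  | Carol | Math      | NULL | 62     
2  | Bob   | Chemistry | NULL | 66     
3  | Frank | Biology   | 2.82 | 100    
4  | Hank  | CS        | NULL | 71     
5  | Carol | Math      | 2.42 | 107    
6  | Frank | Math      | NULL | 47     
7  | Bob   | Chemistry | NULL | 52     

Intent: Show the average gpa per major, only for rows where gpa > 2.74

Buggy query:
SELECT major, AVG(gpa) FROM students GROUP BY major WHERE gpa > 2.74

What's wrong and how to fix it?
Bug: WHERE cannot follow GROUP BY

Fix: Place WHERE between FROM and GROUP BY

Corrected query:
SELECT major, AVG(gpa) FROM students WHERE gpa > 2.74 GROUP BY major

Result:
major   | AVG(gpa)
--------+---------
Biology | 2.82    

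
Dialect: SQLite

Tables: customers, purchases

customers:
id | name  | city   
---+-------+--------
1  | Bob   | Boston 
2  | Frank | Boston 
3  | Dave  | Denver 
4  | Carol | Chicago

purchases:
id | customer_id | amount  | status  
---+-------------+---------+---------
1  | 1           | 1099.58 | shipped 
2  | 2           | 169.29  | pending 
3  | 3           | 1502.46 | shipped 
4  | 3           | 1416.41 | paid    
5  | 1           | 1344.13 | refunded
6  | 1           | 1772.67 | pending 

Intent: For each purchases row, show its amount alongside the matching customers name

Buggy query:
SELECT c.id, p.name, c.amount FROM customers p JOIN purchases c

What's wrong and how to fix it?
Bug: JOIN with no ON clause produces a cartesian product; every purchases row pairs with every customers row

Fix: Add ON c.customer_id = p.id to the JOIN

Corrected query:
SELECT c.id, p.name, c.amount FROM customers p JOIN purchases c ON c.customer_id = p.id

Result:
id | name  | amount 
---+-------+--------
1  | Bob   | 1099.58
2  | Frank | 169.29 
3  | Dave  | 1502.46
4  | Dave  | 1416.41
5  | Bob   | 1344.13
6  | Bob   | 1772.67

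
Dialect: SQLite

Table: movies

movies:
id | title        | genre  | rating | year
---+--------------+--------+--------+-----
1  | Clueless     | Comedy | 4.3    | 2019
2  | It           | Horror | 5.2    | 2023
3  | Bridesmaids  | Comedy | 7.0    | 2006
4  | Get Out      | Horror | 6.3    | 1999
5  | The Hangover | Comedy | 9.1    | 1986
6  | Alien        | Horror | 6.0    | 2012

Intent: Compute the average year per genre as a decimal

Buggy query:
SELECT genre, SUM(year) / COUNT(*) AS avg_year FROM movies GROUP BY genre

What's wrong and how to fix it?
Bug: Both operands are integers, so '/' performs integer division and truncates

Fix: Multiply by 1.0 (or CAST to REAL) to force floating-point division

Corrected query:
SELECT genre, SUM(year) * 1.0 / COUNT(*) AS avg_year FROM movies GROUP BY genre

Result:
genre  | avg_year   
-------+------------
Comedy | 2003.666667
Horror | 2011.333333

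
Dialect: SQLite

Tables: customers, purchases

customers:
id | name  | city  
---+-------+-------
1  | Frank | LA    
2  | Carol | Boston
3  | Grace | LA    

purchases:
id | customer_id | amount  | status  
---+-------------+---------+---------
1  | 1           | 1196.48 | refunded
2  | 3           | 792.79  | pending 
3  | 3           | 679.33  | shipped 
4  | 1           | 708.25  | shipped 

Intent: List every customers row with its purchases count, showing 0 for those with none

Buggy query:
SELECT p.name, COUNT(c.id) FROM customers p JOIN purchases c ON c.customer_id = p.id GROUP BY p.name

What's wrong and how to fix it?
Bug: An inner join excludes parents with zero children

Fix: Switch to LEFT JOIN to retain unmatched parent rows

Corrected query:
SELECT p.name, COUNT(c.id) FROM customers p LEFT JOIN purchases c ON c.customer_id = p.id GROUP BY p.name

Result:
name  | COUNT(c.id)
------+------------
Carol | 0          
Frank | 2          
Grace | 2          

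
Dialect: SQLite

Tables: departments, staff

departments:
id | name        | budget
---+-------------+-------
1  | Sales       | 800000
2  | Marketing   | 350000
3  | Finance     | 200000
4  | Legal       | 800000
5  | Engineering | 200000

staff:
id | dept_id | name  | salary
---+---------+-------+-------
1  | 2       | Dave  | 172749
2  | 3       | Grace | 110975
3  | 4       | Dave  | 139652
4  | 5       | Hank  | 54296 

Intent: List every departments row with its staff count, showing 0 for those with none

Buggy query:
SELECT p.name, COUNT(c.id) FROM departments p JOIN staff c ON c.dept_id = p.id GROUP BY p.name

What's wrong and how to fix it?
Bug: An inner join excludes parents with zero children

Fix: Use LEFT JOIN so parents without children still appear (COUNT(c.id) gives 0)

Corrected query:
SELECT p.name, COUNT(c.id) FROM departments p LEFT JOIN staff c ON c.dept_id = p.id GROUP BY p.name

Result:
name        | COUNT(c.id)
------------+------------
Engineering | 1          
Finance     | 1          
Legal       | 1          
Marketing   | 1          
Sales       | 0          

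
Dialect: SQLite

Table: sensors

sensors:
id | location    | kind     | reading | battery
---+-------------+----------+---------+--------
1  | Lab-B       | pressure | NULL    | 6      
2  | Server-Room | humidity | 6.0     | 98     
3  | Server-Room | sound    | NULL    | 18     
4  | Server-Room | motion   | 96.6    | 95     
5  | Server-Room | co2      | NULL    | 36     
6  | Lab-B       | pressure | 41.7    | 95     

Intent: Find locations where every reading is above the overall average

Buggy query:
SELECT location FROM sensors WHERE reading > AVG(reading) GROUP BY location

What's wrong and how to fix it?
Bug: WHERE evaluates per row before aggregation, so AVG() is unavailable

Fix: Use a subquery for AVG and a HAVING MIN(...) filter so the condition holds for every row in the group

Corrected query:
SELECT location FROM sensors GROUP BY location HAVING MIN(reading) > (SELECT AVG(reading) FROM sensors)

Result:
(no rows)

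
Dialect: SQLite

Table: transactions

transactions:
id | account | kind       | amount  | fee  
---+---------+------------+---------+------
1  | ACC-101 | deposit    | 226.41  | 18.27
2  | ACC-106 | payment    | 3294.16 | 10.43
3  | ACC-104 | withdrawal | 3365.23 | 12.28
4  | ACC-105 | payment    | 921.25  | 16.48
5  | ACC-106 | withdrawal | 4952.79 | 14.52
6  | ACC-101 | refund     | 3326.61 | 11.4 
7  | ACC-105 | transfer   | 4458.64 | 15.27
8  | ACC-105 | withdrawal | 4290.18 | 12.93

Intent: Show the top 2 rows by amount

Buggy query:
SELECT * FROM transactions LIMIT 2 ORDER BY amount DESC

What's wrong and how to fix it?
Bug: ORDER BY cannot follow LIMIT; LIMIT is the final clause

Fix: Sort with ORDER BY, then apply LIMIT

Corrected query:
SELECT * FROM transactions ORDER BY amount DESC LIMIT 2

Result:
id | account | kind       | amount  | fee  
---+---------+------------+---------+------
5  | ACC-106 | withdrawal | 4952.79 | 14.52
7  | ACC-105 | transfer   | 4458.64 | 15.27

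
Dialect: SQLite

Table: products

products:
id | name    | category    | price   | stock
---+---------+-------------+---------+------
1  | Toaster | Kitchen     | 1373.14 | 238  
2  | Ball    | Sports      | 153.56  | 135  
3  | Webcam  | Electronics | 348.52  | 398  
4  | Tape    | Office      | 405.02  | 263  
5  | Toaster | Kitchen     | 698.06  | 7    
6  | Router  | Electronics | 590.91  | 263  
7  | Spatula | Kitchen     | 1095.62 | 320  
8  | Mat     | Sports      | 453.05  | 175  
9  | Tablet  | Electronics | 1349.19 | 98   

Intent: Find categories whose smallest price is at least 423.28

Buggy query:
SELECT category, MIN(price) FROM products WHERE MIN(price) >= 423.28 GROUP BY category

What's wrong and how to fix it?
Bug: Aggregates like MIN are computed per group after WHERE runs

Fix: Use HAVING for the per-group MIN condition

Corrected query:
SELECT category, MIN(price) FROM products GROUP BY category HAVING MIN(price) >= 423.28

Result:
category | MIN(price)
---------+-----------
Kitchen  | 698.06    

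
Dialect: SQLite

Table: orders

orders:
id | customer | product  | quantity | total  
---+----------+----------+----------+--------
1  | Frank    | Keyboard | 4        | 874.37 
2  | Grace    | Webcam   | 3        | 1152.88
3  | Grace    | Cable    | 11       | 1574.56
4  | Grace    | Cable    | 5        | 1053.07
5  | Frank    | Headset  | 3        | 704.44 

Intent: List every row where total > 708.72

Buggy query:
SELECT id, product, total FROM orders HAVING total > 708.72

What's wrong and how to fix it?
Bug: HAVING filters the output of aggregation, but this query has no GROUP BY and no aggregate functions, so SQLite rejects it (HAVING clause on a non-aggregate query); the condition here is per row

Fix: Replace HAVING with WHERE since the condition applies to individual rows

Corrected query:
SELECT id, product, total FROM orders WHERE total > 708.72

Result:
id | product  | total  
---+----------+--------
1  | Keyboard | 874.37 
2  | Webcam   | 1152.88
3  | Cable    | 1574.56
4  | Cable    | 1053.07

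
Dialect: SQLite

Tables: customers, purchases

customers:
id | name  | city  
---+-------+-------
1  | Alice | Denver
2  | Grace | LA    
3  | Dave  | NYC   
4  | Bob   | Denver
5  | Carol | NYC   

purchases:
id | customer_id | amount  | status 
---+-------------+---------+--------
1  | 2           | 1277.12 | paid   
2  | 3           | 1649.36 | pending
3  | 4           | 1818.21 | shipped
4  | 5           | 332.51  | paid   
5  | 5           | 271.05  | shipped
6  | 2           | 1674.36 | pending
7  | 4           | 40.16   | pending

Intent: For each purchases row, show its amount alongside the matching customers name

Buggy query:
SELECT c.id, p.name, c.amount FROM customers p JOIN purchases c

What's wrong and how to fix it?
Bug: Missing join condition: each purchases row is matched to all customers rows instead of just its own

Fix: Specify the join condition linking the foreign key to the parent id

Corrected query:
SELECT c.id, p.name, c.amount FROM customers p JOIN purchases c ON c.customer_id = p.id

Result:
id | name  | amount 
---+-------+--------
1  | Grace | 1277.12
2  | Dave  | 1649.36
3  | Bob   | 1818.21
4  | Carol | 332.51 
5  | Carol | 271.05 
6  | Grace | 1674.36
7  | Bob   | 40.16  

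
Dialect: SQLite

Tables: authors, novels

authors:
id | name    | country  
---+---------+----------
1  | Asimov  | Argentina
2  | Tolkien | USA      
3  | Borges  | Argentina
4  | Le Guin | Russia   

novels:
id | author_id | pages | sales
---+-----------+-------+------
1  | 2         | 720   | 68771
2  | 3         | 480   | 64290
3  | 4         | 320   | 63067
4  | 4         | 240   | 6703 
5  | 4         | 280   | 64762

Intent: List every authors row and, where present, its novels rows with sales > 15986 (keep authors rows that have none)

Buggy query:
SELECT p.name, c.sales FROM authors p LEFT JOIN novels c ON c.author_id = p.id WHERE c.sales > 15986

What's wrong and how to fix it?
Bug: Filtering c.sales in WHERE discards the NULL rows produced by LEFT JOIN, turning it into an inner join

Fix: Put 'c.sales > 15986' in the JOIN's ON clause instead of WHERE

Corrected query:
SELECT p.name, c.sales FROM authors p LEFT JOIN novels c ON c.author_id = p.id AND c.sales > 15986

Result:
name    | sales
--------+------
Asimov  | NULL 
Tolkien | 68771
Borges  | 64290
Le Guin | 63067
Le Guin | 64762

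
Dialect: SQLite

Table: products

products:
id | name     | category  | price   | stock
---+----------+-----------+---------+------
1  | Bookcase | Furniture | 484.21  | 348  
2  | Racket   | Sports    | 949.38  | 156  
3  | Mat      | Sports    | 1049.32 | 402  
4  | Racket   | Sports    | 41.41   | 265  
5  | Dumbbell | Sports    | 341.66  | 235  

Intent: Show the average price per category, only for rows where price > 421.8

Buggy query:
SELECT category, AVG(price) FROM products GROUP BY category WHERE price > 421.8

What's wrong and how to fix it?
Bug: WHERE cannot follow GROUP BY

Fix: Place WHERE between FROM and GROUP BY

Corrected query:
SELECT category, AVG(price) FROM products WHERE price > 421.8 GROUP BY category

Result:
category  | AVG(price)
----------+-----------
Furniture | 484.21    
Sports    | 999.35    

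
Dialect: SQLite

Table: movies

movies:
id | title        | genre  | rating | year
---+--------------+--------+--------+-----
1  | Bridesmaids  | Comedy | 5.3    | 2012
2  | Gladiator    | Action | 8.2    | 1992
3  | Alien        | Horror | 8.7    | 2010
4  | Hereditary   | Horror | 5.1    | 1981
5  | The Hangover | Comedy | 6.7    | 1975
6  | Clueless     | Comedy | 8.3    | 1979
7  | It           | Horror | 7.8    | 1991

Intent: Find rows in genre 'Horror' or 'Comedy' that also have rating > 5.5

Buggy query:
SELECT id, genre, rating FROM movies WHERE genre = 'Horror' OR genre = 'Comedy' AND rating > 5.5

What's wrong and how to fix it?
Bug: AND binds tighter than OR, so this parses as genre = 'Horror' OR (genre = 'Comedy' AND rating > 5.5)

Fix: Group the OR with parentheses (or use IN), then AND the threshold

Corrected query:
SELECT id, genre, rating FROM movies WHERE (genre = 'Horror' OR genre = 'Comedy') AND rating > 5.5

Result:
id | genre  | rating
---+--------+-------
3  | Horror | 8.7   
5  | Comedy | 6.7   
6  | Comedy | 8.3   
7  | Horror | 7.8   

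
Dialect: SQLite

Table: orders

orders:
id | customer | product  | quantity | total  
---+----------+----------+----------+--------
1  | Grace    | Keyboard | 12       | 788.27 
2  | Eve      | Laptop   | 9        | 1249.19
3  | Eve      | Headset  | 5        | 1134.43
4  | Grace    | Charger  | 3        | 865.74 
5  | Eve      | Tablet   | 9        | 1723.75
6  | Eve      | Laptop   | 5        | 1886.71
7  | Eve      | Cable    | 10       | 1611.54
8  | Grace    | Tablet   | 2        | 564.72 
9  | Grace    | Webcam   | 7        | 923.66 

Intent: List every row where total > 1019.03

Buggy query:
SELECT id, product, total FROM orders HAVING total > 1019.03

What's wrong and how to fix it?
Bug: This is a non-aggregate query (no GROUP BY, no aggregates), so in SQLite the HAVING clause is invalid here; a row-level condition belongs in WHERE

Fix: Use WHERE for row-level filtering

Corrected query:
SELECT id, product, total FROM orders WHERE total > 1019.03

Result:
id | product | total  
---+---------+--------
2  | Laptop  | 1249.19
3  | Headset | 1134.43
5  | Tablet  | 1723.75
6  | Laptop  | 1886.71
7  | Cable   | 1611.54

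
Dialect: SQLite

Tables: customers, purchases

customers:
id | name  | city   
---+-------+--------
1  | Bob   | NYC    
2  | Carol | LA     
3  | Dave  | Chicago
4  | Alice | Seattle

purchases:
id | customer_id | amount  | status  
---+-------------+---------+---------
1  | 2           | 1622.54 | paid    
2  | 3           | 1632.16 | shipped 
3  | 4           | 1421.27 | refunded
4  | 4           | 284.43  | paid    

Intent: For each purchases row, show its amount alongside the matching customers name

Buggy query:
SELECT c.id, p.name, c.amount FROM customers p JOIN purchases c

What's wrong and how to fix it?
Bug: Missing join condition: each purchases row is matched to all customers rows instead of just its own

Fix: Specify the join condition linking the foreign key to the parent id

Corrected query:
SELECT c.id, p.name, c.amount FROM customers p JOIN purchases c ON c.customer_id = p.id

Result:
id | name  | amount 
---+-------+--------
1  | Carol | 1622.54
2  | Dave  | 1632.16
3  | Alice | 1421.27
4  | Alice | 284.43 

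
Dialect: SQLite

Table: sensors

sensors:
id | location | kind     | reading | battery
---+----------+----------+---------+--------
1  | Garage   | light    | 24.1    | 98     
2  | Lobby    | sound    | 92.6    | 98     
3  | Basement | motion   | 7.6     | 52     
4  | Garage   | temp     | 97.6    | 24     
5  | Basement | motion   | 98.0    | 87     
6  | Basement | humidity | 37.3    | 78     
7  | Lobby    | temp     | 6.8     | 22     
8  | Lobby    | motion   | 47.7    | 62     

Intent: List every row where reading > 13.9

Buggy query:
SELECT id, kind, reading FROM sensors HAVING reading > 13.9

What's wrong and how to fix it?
Bug: HAVING filters the output of aggregation, but this query has no GROUP BY and no aggregate functions, so SQLite rejects it (HAVING clause on a non-aggregate query); the condition here is per row

Fix: Replace HAVING with WHERE since the condition applies to individual rows

Corrected query:
SELECT id, kind, reading FROM sensors WHERE reading > 13.9

Result:
id | kind     | reading
---+----------+--------
1  | light    | 24.1   
2  | sound    | 92.6   
4  | temp     | 97.6   
5  | motion   | 98     
6  | humidity | 37.3   
8  | motion   | 47.7   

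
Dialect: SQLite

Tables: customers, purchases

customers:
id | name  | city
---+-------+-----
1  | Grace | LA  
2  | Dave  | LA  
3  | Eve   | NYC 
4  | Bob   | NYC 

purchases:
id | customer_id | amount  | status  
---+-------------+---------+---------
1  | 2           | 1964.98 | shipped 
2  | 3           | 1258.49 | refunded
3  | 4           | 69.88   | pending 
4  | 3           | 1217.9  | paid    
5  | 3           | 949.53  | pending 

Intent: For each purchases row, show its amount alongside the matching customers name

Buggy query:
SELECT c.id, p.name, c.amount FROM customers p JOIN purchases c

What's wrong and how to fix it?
Bug: JOIN with no ON clause produces a cartesian product; every purchases row pairs with every customers row

Fix: Add ON c.customer_id = p.id to the JOIN

Corrected query:
SELECT c.id, p.name, c.amount FROM customers p JOIN purchases c ON c.customer_id = p.id

Result:
id | name | amount 
---+------+--------
1  | Dave | 1964.98
2  | Eve  | 1258.49
3  | Bob  | 69.88  
4  | Eve  | 1217.9 
5  | Eve  | 949.53 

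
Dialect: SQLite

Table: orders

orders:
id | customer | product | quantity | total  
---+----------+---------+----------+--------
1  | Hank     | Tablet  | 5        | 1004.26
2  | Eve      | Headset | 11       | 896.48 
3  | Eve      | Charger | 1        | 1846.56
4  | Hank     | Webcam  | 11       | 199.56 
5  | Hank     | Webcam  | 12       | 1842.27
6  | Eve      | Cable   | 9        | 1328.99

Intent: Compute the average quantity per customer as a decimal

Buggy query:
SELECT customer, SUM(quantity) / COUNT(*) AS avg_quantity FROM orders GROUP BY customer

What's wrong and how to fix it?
Bug: Both operands are integers, so '/' performs integer division and truncates

Fix: Multiply by 1.0 (or CAST to REAL) to force floating-point division

Corrected query:
SELECT customer, SUM(quantity) * 1.0 / COUNT(*) AS avg_quantity FROM orders GROUP BY customer

Result:
customer | avg_quantity
---------+-------------
Eve      | 7           
Hank     | 9.333333    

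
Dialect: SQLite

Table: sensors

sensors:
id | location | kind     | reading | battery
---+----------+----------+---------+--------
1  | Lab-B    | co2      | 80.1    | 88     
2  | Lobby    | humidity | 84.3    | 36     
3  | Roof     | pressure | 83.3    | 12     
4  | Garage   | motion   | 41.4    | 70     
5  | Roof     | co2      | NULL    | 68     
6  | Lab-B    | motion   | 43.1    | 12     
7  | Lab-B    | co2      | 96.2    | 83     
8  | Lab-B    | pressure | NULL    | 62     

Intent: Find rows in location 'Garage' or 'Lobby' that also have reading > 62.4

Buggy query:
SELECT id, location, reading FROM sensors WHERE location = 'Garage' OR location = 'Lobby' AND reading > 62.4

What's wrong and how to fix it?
Bug: AND binds tighter than OR, so this parses as location = 'Garage' OR (location = 'Lobby' AND reading > 62.4)

Fix: Add parentheses around the OR so the AND applies to both alternatives

Corrected query:
SELECT id, location, reading FROM sensors WHERE (location = 'Garage' OR location = 'Lobby') AND reading > 62.4

Result:
id | location | reading
---+----------+--------
2  | Lobby    | 84.3   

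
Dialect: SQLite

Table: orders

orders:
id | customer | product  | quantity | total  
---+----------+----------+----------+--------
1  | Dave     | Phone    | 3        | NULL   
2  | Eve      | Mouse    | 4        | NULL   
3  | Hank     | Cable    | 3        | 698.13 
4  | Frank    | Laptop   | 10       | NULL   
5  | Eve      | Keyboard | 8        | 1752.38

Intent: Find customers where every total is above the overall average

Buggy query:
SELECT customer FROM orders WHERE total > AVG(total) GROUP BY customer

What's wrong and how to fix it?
Bug: WHERE evaluates per row before aggregation, so AVG() is unavailable

Fix: Compute the overall average in a scalar subquery and compare each group's MIN against it in HAVING

Corrected query:
SELECT customer FROM orders GROUP BY customer HAVING MIN(total) > (SELECT AVG(total) FROM orders)

Result:
customer
--------
Eve     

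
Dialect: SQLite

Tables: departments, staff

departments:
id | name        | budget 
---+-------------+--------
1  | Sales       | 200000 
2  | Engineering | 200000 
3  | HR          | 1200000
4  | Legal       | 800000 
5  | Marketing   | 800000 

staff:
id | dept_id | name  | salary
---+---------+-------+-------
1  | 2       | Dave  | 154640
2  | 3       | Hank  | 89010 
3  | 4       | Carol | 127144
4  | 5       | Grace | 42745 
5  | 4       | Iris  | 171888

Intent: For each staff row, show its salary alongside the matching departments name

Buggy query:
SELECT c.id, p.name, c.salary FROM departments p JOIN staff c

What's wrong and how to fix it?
Bug: JOIN with no ON clause produces a cartesian product; every staff row pairs with every departments row

Fix: Specify the join condition linking the foreign key to the parent id

Corrected query:
SELECT c.id, p.name, c.salary FROM departments p JOIN staff c ON c.dept_id = p.id

Result:
id | name        | salary
---+-------------+-------
1  | Engineering | 154640
2  | HR          | 89010 
3  | Legal       | 127144
4  | Marketing   | 42745 
5  | Legal       | 171888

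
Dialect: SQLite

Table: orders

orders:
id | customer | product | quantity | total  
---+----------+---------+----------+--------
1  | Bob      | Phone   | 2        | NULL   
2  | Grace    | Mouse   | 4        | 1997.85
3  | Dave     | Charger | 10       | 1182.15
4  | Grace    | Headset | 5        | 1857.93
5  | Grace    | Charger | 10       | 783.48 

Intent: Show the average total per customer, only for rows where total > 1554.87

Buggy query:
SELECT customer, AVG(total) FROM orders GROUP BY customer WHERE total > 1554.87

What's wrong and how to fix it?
Bug: WHERE cannot follow GROUP BY

Fix: Move the WHERE clause before GROUP BY

Corrected query:
SELECT customer, AVG(total) FROM orders WHERE total > 1554.87 GROUP BY customer

Result:
customer | AVG(total)
---------+-----------
Grace    | 1927.89   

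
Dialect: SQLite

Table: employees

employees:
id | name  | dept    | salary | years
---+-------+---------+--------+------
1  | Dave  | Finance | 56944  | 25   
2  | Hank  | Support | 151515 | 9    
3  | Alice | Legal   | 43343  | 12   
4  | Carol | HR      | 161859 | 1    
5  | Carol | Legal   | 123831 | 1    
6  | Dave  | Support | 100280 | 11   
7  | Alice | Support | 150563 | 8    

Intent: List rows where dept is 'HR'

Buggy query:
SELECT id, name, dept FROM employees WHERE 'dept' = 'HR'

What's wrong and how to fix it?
Bug: 'dept' in single quotes is a string literal, not the column; the comparison is literal-vs-literal and never true

Fix: Reference the column as dept without single quotes

Corrected query:
SELECT id, name, dept FROM employees WHERE dept = 'HR'

Result:
id | name  | dept
---+-------+-----
4  | Carol | HR  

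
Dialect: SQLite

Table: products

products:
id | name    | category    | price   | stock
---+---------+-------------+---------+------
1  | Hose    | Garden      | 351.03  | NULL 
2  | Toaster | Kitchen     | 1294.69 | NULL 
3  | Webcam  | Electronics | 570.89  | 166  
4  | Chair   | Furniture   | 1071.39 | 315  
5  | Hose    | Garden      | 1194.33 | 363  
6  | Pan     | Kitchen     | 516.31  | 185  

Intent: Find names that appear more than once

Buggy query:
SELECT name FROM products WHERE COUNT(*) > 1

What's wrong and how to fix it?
Bug: COUNT(*) is an aggregate and cannot be used in WHERE

Fix: GROUP BY name, then filter groups with HAVING COUNT(*) > 1

Corrected query:
SELECT name FROM products GROUP BY name HAVING COUNT(*) > 1

Result:
name
----
Hose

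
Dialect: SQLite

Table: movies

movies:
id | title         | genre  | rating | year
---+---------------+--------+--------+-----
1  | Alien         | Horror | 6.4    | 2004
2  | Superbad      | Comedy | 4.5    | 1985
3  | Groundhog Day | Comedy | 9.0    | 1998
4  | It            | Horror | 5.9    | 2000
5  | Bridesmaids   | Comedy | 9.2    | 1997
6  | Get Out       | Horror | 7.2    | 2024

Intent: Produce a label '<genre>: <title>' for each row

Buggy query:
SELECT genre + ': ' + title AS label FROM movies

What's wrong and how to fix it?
Bug: '+' is numeric addition; on text columns SQLite converts them to 0 instead of concatenating

Fix: Use the || operator for string concatenation

Corrected query:
SELECT genre || ': ' || title AS label FROM movies

Result:
label                
---------------------
Horror: Alien        
Comedy: Superbad     
Comedy: Groundhog Day
Horror: It           
Comedy: Bridesmaids  
Horror: Get Out      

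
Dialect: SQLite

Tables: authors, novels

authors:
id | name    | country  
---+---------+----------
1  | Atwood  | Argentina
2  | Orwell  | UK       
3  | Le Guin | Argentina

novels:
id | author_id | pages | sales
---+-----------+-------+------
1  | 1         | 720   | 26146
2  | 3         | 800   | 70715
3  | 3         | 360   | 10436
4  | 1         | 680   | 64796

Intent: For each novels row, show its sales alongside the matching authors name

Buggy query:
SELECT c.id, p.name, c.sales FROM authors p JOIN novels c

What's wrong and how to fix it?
Bug: JOIN with no ON clause produces a cartesian product; every novels row pairs with every authors row

Fix: Specify the join condition linking the foreign key to the parent id

Corrected query:
SELECT c.id, p.name, c.sales FROM authors p JOIN novels c ON c.author_id = p.id

Result:
id | name    | sales
---+---------+------
1  | Atwood  | 26146
2  | Le Guin | 70715
3  | Le Guin | 10436
4  | Atwood  | 64796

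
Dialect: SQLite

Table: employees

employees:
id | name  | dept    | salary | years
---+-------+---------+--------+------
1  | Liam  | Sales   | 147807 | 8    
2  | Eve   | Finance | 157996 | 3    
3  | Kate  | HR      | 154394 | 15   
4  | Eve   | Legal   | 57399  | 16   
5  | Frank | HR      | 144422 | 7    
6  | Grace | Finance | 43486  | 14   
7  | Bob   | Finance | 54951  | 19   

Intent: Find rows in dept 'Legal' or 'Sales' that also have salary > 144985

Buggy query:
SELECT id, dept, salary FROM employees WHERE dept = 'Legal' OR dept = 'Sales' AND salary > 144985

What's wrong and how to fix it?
Bug: AND binds tighter than OR, so this parses as dept = 'Legal' OR (dept = 'Sales' AND salary > 144985)

Fix: Add parentheses around the OR so the AND applies to both alternatives

Corrected query:
SELECT id, dept, salary FROM employees WHERE (dept = 'Legal' OR dept = 'Sales') AND salary > 144985

Result:
id | dept  | salary
---+-------+-------
1  | Sales | 147807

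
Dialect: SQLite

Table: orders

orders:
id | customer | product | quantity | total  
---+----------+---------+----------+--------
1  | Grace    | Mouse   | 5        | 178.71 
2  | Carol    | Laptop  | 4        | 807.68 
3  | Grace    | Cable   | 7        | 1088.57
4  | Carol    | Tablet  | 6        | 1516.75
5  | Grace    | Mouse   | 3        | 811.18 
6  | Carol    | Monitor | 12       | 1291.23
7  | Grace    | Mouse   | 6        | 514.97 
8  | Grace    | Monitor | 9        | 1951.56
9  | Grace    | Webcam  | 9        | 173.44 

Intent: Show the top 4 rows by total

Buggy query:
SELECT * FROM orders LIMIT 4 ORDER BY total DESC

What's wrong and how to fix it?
Bug: ORDER BY cannot follow LIMIT; LIMIT is the final clause

Fix: Swap the clauses: ORDER BY first, then LIMIT

Corrected query:
SELECT * FROM orders ORDER BY total DESC LIMIT 4

Result:
id | customer | product | quantity | total  
---+----------+---------+----------+--------
8  | Grace    | Monitor | 9        | 1951.56
4  | Carol    | Tablet  | 6        | 1516.75
6  | Carol    | Monitor | 12       | 1291.23
3  | Grace    | Cable   | 7        | 1088.57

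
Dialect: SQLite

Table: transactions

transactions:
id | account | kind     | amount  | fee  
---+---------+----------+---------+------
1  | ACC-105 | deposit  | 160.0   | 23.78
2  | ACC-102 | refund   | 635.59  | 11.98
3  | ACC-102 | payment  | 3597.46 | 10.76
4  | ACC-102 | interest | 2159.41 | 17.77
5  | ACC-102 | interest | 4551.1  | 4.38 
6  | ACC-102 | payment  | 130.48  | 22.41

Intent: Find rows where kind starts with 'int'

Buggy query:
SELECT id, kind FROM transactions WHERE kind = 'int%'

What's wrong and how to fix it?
Bug: Wildcards only work with LIKE; '=' treats '%' as a literal character

Fix: Replace '=' with LIKE so 'int%' is treated as a pattern

Corrected query:
SELECT id, kind FROM transactions WHERE kind LIKE 'int%'

Result:
id | kind    
---+---------
4  | interest
5  | interest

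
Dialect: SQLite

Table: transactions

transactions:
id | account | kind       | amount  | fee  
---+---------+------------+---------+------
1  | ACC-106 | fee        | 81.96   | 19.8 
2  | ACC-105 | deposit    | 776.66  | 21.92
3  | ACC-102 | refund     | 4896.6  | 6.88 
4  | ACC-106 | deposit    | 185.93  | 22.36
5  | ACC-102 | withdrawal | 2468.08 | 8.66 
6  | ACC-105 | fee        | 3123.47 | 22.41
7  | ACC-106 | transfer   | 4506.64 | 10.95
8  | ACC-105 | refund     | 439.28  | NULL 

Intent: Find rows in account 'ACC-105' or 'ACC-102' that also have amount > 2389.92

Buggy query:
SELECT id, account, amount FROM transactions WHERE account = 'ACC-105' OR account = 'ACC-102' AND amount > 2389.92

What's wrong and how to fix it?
Bug: AND binds tighter than OR, so this parses as account = 'ACC-105' OR (account = 'ACC-102' AND amount > 2389.92)

Fix: Add parentheses around the OR so the AND applies to both alternatives

Corrected query:
SELECT id, account, amount FROM transactions WHERE (account = 'ACC-105' OR account = 'ACC-102') AND amount > 2389.92

Result:
id | account | amount 
---+---------+--------
3  | ACC-102 | 4896.6 
5  | ACC-102 | 2468.08
6  | ACC-105 | 3123.47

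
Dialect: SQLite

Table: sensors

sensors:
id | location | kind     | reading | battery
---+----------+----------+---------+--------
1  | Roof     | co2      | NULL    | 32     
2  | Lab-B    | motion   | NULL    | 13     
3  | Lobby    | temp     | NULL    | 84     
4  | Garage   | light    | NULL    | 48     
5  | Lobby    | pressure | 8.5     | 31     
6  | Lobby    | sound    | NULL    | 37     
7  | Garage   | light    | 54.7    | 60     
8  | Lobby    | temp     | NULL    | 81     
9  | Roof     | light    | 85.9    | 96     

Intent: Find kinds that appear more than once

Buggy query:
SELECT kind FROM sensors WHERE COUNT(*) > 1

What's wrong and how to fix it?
Bug: COUNT(*) is an aggregate and cannot be used in WHERE

Fix: GROUP BY kind, then filter groups with HAVING COUNT(*) > 1

Corrected query:
SELECT kind FROM sensors GROUP BY kind HAVING COUNT(*) > 1

Result:
kind 
-----
light
temp 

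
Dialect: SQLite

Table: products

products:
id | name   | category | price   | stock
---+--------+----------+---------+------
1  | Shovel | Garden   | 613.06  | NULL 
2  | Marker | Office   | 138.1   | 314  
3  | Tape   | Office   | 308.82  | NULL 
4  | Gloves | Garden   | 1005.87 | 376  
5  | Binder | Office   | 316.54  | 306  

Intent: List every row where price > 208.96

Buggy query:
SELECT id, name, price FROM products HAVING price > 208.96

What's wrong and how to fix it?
Bug: This is a non-aggregate query (no GROUP BY, no aggregates), so in SQLite the HAVING clause is invalid here; a row-level condition belongs in WHERE

Fix: Replace HAVING with WHERE since the condition applies to individual rows

Corrected query:
SELECT id, name, price FROM products WHERE price > 208.96

Result:
id | name   | price  
---+--------+--------
1  | Shovel | 613.06 
3  | Tape   | 308.82 
4  | Gloves | 1005.87
5  | Binder | 316.54 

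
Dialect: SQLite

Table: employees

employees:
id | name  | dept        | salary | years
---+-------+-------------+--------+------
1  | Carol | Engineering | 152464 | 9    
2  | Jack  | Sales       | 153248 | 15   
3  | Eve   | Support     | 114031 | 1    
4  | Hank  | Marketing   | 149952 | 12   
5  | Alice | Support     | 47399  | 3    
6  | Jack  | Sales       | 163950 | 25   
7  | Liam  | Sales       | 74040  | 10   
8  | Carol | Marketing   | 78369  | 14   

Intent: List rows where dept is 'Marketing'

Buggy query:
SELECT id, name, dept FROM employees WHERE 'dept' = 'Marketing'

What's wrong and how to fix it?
Bug: Single quotes denote string literals in SQL; the column name is being compared as a constant string

Fix: Remove the quotes around the column name (or use double quotes for an identifier)

Corrected query:
SELECT id, name, dept FROM employees WHERE dept = 'Marketing'

Result:
id | name  | dept     
---+-------+----------
4  | Hank  | Marketing
8  | Carol | Marketing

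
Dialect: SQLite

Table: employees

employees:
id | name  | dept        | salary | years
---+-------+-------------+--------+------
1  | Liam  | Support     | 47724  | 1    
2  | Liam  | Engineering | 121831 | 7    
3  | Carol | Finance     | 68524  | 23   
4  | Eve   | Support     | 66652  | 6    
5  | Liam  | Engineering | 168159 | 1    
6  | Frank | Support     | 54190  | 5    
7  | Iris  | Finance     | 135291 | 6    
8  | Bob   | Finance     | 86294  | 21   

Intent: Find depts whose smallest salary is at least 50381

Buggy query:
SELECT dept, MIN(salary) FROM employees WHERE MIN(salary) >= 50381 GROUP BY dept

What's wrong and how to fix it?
Bug: Aggregates like MIN are computed per group after WHERE runs

Fix: Use HAVING for the per-group MIN condition

Corrected query:
SELECT dept, MIN(salary) FROM employees GROUP BY dept HAVING MIN(salary) >= 50381

Result:
dept        | MIN(salary)
------------+------------
Engineering | 121831     
Finance     | 68524      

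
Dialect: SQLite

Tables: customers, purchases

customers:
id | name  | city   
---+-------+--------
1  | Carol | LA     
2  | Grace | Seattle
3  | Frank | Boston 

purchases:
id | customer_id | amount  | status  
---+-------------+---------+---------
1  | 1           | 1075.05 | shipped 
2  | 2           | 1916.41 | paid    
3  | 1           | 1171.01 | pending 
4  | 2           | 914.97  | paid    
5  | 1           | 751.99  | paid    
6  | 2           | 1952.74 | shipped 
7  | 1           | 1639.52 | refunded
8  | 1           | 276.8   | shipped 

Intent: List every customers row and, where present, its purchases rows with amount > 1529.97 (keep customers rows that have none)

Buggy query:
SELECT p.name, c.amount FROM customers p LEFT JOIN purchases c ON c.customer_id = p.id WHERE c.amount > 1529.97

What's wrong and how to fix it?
Bug: A WHERE condition on the right-hand table after LEFT JOIN drops unmatched parents

Fix: Put 'c.amount > 1529.97' in the JOIN's ON clause instead of WHERE

Corrected query:
SELECT p.name, c.amount FROM customers p LEFT JOIN purchases c ON c.customer_id = p.id AND c.amount > 1529.97

Result:
name  | amount 
------+--------
Carol | 1639.52
Grace | 1916.41
Grace | 1952.74
Frank | NULL   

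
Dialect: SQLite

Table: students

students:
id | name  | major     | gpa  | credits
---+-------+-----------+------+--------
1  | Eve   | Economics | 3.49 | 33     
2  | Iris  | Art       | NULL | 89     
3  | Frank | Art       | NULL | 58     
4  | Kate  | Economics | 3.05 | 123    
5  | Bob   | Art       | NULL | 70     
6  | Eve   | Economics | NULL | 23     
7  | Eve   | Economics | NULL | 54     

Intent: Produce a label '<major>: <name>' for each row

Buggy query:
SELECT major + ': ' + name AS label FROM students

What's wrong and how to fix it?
Bug: SQLite uses || for string concatenation; + coerces text to numbers (yielding 0)

Fix: Use the || operator for string concatenation

Corrected query:
SELECT major || ': ' || name AS label FROM students

Result:
label          
---------------
Economics: Eve 
Art: Iris      
Art: Frank     
Economics: Kate
Art: Bob       
Economics: Eve 
Economics: Eve 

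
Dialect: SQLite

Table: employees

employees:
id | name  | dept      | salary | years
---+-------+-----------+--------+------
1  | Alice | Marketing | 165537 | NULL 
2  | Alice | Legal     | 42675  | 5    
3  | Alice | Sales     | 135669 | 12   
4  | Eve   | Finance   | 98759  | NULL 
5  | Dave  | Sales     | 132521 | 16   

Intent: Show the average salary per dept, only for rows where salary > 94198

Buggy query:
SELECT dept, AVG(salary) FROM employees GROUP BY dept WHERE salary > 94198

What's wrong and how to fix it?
Bug: WHERE cannot follow GROUP BY

Fix: Move the WHERE clause before GROUP BY

Corrected query:
SELECT dept, AVG(salary) FROM employees WHERE salary > 94198 GROUP BY dept

Result:
dept      | AVG(salary)
----------+------------
Finance   | 98759      
Marketing | 165537     
Sales     | 134095     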